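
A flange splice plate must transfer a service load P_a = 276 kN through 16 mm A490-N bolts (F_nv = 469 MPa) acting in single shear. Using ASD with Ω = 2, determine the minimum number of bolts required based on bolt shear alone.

6 bolts

A_b = π·16²/4 = 201.1 mm².
Per-bolt allowable strength R_n/Ω = 469 × 201.1 × 1 / 1000 / 2 = 47.15 kN.
n ≥ 276 / 47.15 = 5.854 → use 6 bolts.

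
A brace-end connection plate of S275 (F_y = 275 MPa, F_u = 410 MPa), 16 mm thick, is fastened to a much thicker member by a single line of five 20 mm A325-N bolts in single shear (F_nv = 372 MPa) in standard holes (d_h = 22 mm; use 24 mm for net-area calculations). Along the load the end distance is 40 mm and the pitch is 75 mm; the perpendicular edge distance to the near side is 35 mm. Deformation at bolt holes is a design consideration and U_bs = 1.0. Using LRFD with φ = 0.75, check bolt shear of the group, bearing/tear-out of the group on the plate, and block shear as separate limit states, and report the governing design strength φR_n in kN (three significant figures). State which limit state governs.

Bolt shear: A_b = π·20²/4 = 314.2 mm²; R_n = 372 × 314.2 × 5 × 1 / 1000 = 584.3 kN → 0.75 × 584.3 = 438 kN.
Bearing: edge l_c = 29, r_n = 228.3 kN; interior l_c = 53, r_n = 314.9 kN; R_n = 228.3 + 4·314.9 = 1488 kN → 1120 kN.
Block shear: A_gv = 5440, A_nv = 3712, A_nt = 368 mm²; R_n = min(0.6F_uA_nv, 0.6F_yA_gv) + U_bs·F_u·A_nt = 1048 kN → 786 kN.
Bolt shear governs: 438 kN.

438 kN (bolt shear governs)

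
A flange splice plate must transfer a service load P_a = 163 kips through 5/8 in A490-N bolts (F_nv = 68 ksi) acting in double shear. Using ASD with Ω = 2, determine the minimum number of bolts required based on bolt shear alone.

8 bolts

A_b = π·0.625²/4 = 0.3068 in².
Per-bolt allowable strength R_n/Ω = 68 × 0.3068 × 2 / 2 = 20.86 kips.
n ≥ 163 / 20.86 = 7.813 → use 8 bolts.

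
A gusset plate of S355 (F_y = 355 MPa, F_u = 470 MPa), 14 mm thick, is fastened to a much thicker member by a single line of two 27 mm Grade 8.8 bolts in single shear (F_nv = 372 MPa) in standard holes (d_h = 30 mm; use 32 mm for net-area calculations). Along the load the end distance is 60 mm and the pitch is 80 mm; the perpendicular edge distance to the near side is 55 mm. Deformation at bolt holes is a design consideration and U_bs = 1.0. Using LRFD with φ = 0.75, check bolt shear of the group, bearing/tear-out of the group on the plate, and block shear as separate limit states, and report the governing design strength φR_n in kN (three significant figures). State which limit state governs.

319 kN (bolt shear governs)

Bolt shear: A_b = π·27²/4 = 572.6 mm²; R_n = 372 × 572.6 × 2 × 1 / 1000 = 426 kN → 0.75 × 426 = 319 kN.
Bearing: edge l_c = 45, r_n = 355.3 kN; interior l_c = 50, r_n = 394.8 kN; R_n = 355.3 + 1·394.8 = 750.1 kN → 563 kN.
Block shear: A_gv = 1960, A_nv = 1288, A_nt = 546 mm²; R_n = min(0.6F_uA_nv, 0.6F_yA_gv) + U_bs·F_u·A_nt = 619.8 kN → 465 kN.
Bolt shear governs: 319 kN.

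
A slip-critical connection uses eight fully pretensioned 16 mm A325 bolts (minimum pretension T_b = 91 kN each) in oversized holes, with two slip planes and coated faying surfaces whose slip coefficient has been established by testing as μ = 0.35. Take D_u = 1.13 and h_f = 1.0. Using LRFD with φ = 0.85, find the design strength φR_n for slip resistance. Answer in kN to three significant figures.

489 kN

R_n = μ · D_u · h_f · T_b · n_s · n_b = 0.35 × 1.13 × 1.0 × 91 × 2 × 8 = 575.8 kN.
Design strength φR_n = 0.85 × 575.8 = 489 kN.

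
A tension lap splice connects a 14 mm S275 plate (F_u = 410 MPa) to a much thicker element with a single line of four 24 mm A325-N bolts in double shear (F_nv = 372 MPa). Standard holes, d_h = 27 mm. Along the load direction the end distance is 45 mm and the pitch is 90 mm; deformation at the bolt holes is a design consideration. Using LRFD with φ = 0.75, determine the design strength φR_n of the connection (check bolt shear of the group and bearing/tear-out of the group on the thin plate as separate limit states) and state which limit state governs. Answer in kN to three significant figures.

907 kN (bearing governs)

Bolt shear: A_b = π·24²/4 = 452.4 mm²; R_n = 372 × 452.4 × 4 × 2 / 1000 = 1346 kN → 0.75 × 1346 = 1010 kN.
Bearing (1.2 l_c t F_u ≤ 2.4 d t F_u): upper limit = 2.4·24·14·410 / 1000 = 330.6 kN.
  Edge l_c = 45 − 27/2 = 31.5 → r_n = 217 kN; interior l_c = 90 − 27 = 63 → r_n = 330.6 kN.
  R_n,bearing = 1·217 + 3·330.6 = 1209 kN → 0.75 × 1209 = 907 kN.
Bearing governs: 907 kN.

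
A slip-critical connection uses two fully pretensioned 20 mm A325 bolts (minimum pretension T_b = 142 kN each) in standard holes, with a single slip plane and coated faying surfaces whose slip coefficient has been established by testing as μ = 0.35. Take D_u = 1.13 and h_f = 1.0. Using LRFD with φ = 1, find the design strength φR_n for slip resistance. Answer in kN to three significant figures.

R_n = μ · D_u · h_f · T_b · n_s · n_b = 0.35 × 1.13 × 1.0 × 142 × 1 × 2 = 112.3 kN.
Design strength φR_n = 1 × 112.3 = 112 kN.

112 kN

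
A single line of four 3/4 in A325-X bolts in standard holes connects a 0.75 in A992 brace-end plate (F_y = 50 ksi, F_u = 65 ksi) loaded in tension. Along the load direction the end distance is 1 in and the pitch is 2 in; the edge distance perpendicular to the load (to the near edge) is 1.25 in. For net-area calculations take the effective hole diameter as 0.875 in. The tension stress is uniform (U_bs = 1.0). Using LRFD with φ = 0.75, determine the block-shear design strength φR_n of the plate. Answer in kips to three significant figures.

Shear plane L_v = 1 + 3·2 = 7 in; A_gv = 7 × 0.75 = 5.25 in².
A_nv = (7 − 3.5·0.875) × 0.75 = 2.953 in².
A_nt = (1.25 − 0.5·0.875) × 0.75 = 0.6094 in².
0.6 F_u A_nv = 115.2 kips; 0.6 F_y A_gv = 157.5 kips → shear rupture governs the shear term.
R_n = 115.2 + 1.0 × 65 × 0.6094 = 154.8 kips.
Design strength φR_n = 0.75 × 154.8 = 116 kips.

116 kips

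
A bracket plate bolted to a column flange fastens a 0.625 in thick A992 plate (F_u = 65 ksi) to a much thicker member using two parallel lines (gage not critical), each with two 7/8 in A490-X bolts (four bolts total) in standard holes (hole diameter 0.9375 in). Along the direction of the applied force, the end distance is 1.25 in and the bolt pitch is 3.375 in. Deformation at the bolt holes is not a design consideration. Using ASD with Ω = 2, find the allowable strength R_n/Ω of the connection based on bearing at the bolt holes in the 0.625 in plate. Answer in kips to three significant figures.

154 kips

Per bolt r_n = 1.5 l_c t F_u ≤ 3.0 d t F_u; upper limit = 3.0 × 0.875 × 0.625 × 65 = 106.6 kips.
Edge bolt: l_c = 1.25 − 0.9375/2 = 0.7812 in → 1.5 × 0.7812 × 0.625 × 65 = 47.61 → r_n = 47.61 kips.
Interior bolts: l_c = 3.375 − 0.9375 = 2.438 in → 1.5 × 2.438 × 0.625 × 65 = 148.5 → r_n = 106.6 kips.
R_n = 2 × 47.61 + 2 × 106.6 = 308.5 kips.
Allowable strength R_n/Ω = 308.5 / 2 = 154 kips.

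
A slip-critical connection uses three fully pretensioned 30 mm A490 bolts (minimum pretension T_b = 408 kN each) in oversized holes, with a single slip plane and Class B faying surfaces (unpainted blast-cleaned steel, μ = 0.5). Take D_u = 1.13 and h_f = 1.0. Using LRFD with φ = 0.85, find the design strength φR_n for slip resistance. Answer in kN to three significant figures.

588 kN

R_n = μ · D_u · h_f · T_b · n_s · n_b = 0.5 × 1.13 × 1.0 × 408 × 1 × 3 = 691.6 kN.
Design strength φR_n = 0.85 × 691.6 = 588 kN.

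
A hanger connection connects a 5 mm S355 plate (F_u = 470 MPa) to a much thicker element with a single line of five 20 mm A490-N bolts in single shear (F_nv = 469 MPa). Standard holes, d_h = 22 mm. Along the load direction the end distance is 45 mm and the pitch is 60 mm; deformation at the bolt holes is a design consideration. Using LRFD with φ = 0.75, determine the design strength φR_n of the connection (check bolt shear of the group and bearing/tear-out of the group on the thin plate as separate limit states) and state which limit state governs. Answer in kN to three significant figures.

393 kN (bearing governs)

Bolt shear: A_b = π·20²/4 = 314.2 mm²; R_n = 469 × 314.2 × 5 × 1 / 1000 = 736.7 kN → 0.75 × 736.7 = 553 kN.
Bearing (1.2 l_c t F_u ≤ 2.4 d t F_u): upper limit = 2.4·20·5·470 / 1000 = 112.8 kN.
  Edge l_c = 45 − 22/2 = 34 → r_n = 95.88 kN; interior l_c = 60 − 22 = 38 → r_n = 107.2 kN.
  R_n,bearing = 1·95.88 + 4·107.2 = 524.5 kN → 0.75 × 524.5 = 393 kN.
Bearing governs: 393 kN.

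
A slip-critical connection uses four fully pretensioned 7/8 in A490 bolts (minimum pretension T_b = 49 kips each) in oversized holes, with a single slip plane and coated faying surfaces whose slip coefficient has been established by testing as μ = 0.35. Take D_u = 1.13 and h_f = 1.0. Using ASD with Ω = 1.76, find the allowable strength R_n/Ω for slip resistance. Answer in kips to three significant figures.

R_n = μ · D_u · h_f · T_b · n_s · n_b = 0.35 × 1.13 × 1.0 × 49 × 1 × 4 = 77.52 kips.
Allowable strength R_n/Ω = 77.52 / 1.76 = 44 kips.

44 kips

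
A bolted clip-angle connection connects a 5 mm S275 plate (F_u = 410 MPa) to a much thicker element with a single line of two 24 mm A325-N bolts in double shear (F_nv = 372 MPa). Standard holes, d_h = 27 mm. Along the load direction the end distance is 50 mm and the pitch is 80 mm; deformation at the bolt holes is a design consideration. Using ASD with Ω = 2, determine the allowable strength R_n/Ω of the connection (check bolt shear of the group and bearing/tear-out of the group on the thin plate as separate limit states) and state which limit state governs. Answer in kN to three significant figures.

104 kN (bearing governs)

Bolt shear: A_b = π·24²/4 = 452.4 mm²; R_n = 372 × 452.4 × 2 × 2 / 1000 = 673.2 kN → 673.2 / 2 = 337 kN.
Bearing (1.2 l_c t F_u ≤ 2.4 d t F_u): upper limit = 2.4·24·5·410 / 1000 = 118.1 kN.
  Edge l_c = 50 − 27/2 = 36.5 → r_n = 89.79 kN; interior l_c = 80 − 27 = 53 → r_n = 118.1 kN.
  R_n,bearing = 1·89.79 + 1·118.1 = 207.9 kN → 207.9 / 2 = 104 kN.
Bearing governs: 104 kN.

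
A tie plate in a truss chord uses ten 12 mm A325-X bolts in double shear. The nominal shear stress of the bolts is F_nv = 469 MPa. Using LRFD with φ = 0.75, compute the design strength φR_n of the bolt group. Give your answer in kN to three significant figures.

A_b = π × 12² / 4 = 113.1 mm².
R_n = F_nv · A_b · n · n_s = 469 × 113.1 × 10 × 2 / 1000 = 1061 kN.
Design strength φR_n = 0.75 × 1061 = 796 kN.

796 kN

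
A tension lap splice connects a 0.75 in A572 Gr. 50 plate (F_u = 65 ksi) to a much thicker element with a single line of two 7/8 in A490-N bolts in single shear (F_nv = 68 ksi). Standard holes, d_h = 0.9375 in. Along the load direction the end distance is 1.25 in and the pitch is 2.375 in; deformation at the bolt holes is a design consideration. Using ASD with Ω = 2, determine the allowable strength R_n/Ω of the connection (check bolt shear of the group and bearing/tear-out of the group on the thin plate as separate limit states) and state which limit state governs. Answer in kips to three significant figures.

Bolt shear: A_b = π·0.875²/4 = 0.6013 in²; R_n = 68 × 0.6013 × 2 × 1 = 81.78 kips → 81.78 / 2 = 40.9 kips.
Bearing (1.2 l_c t F_u ≤ 2.4 d t F_u): upper limit = 2.4·0.875·0.75·65 = 102.4 kips.
  Edge l_c = 1.25 − 0.9375/2 = 0.7812 → r_n = 45.7 kips; interior l_c = 2.375 − 0.9375 = 1.438 → r_n = 84.09 kips.
  R_n,bearing = 1·45.7 + 1·84.09 = 129.8 kips → 129.8 / 2 = 64.9 kips.
Bolt shear governs: 40.9 kips.

40.9 kips (bolt shear governs)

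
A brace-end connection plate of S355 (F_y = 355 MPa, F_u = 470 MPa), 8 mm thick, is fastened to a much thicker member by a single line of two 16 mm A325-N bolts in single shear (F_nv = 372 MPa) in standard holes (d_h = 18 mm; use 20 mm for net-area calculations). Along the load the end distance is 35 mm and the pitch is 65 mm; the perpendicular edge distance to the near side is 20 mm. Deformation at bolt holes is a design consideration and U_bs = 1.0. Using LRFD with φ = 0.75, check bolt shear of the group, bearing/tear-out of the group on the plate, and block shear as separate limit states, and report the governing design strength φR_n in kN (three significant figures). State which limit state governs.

Bolt shear: A_b = π·16²/4 = 201.1 mm²; R_n = 372 × 201.1 × 2 × 1 / 1000 = 149.6 kN → 0.75 × 149.6 = 112 kN.
Bearing: edge l_c = 26, r_n = 117.3 kN; interior l_c = 47, r_n = 144.4 kN; R_n = 117.3 + 1·144.4 = 261.7 kN → 196 kN.
Block shear: A_gv = 800, A_nv = 560, A_nt = 80 mm²; R_n = min(0.6F_uA_nv, 0.6F_yA_gv) + U_bs·F_u·A_nt = 195.5 kN → 147 kN.
Bolt shear governs: 112 kN.

112 kN (bolt shear governs)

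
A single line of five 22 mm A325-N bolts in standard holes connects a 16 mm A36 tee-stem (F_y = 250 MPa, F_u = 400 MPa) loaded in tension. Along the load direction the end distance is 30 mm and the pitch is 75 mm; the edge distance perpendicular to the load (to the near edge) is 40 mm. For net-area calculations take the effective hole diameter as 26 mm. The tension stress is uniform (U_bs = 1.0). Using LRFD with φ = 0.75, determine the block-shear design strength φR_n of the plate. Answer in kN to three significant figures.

724 kN

Shear plane L_v = 30 + 4·75 = 330 mm; A_gv = 330 × 16 = 5280 mm².
A_nv = (330 − 4.5·26) × 16 = 3408 mm².
A_nt = (40 − 0.5·26) × 16 = 432 mm².
0.6 F_u A_nv = 817.9 kN; 0.6 F_y A_gv = 792 kN → shear yielding governs the shear term.
R_n = 792 + 1.0 × 400 × 432 / 1000 = 964.8 kN.
Design strength φR_n = 0.75 × 964.8 = 724 kN.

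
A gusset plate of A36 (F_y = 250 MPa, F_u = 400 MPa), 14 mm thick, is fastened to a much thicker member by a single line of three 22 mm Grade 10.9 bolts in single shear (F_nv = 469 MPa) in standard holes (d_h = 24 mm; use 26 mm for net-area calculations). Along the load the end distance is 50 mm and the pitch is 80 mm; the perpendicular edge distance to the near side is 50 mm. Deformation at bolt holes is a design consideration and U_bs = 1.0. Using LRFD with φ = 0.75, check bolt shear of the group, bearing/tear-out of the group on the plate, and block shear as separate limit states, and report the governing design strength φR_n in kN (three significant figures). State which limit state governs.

401 kN (bolt shear governs)

Bolt shear: A_b = π·22²/4 = 380.1 mm²; R_n = 469 × 380.1 × 3 × 1 / 1000 = 534.8 kN → 0.75 × 534.8 = 401 kN.
Bearing: edge l_c = 38, r_n = 255.4 kN; interior l_c = 56, r_n = 295.7 kN; R_n = 255.4 + 2·295.7 = 846.7 kN → 635 kN.
Block shear: A_gv = 2940, A_nv = 2030, A_nt = 518 mm²; R_n = min(0.6F_uA_nv, 0.6F_yA_gv) + U_bs·F_u·A_nt = 648.2 kN → 486 kN.
Bolt shear governs: 401 kN.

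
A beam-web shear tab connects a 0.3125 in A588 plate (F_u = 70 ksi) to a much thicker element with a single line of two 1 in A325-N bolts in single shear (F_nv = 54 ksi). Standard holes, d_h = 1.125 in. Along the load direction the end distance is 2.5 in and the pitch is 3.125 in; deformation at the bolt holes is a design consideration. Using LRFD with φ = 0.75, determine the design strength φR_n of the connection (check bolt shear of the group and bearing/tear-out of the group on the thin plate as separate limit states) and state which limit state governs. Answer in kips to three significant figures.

Bolt shear: A_b = π·1²/4 = 0.7854 in²; R_n = 54 × 0.7854 × 2 × 1 = 84.82 kips → 0.75 × 84.82 = 63.6 kips.
Bearing (1.2 l_c t F_u ≤ 2.4 d t F_u): upper limit = 2.4·1·0.3125·70 = 52.5 kips.
  Edge l_c = 2.5 − 1.125/2 = 1.938 → r_n = 50.86 kips; interior l_c = 3.125 − 1.125 = 2 → r_n = 52.5 kips.
  R_n,bearing = 1·50.86 + 1·52.5 = 103.4 kips → 0.75 × 103.4 = 77.5 kips.
Bolt shear governs: 63.6 kips.

63.6 kips (bolt shear governs)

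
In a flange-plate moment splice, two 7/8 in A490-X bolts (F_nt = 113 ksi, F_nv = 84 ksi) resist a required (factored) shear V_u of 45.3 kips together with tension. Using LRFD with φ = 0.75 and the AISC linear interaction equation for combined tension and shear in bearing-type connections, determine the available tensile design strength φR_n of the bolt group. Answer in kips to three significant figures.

A_b = π·0.875²/4 = 0.6013 in²; f_rv = 45.3 / (2 × 0.6013) = 37.67 ksi.
F'_nt = 1.3 F_nt − (F_nt / φF_nv) f_rv = 1.3·113 − (113/(0.75·84))·37.67 = 79.34 ksi, capped at F_nt → F'_nt = 79.34 ksi.
R_n = F'_nt · A_b · n = 79.34 × 0.6013 × 2 = 95.42 kips.
Design strength φR_n = 0.75 × 95.42 = 71.6 kips.

71.6 kips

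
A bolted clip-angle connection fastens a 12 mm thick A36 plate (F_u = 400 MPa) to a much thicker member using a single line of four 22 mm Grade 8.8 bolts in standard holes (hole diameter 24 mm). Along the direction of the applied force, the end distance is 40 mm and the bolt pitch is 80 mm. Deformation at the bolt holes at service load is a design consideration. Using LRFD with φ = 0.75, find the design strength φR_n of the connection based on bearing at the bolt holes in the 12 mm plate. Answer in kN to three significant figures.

Per bolt r_n = 1.2 l_c t F_u ≤ 2.4 d t F_u; upper limit = 2.4 × 22 × 12 × 400 / 1000 = 253.4 kN.
Edge bolt: l_c = 40 − 24/2 = 28 mm → 1.2 × 28 × 12 × 400 / 1000 = 161.3 → r_n = 161.3 kN.
Interior bolts: l_c = 80 − 24 = 56 mm → 1.2 × 56 × 12 × 400 / 1000 = 322.6 → r_n = 253.4 kN.
R_n = 1 × 161.3 + 3 × 253.4 = 921.6 kN.
Design strength φR_n = 0.75 × 921.6 = 691 kN.

691 kN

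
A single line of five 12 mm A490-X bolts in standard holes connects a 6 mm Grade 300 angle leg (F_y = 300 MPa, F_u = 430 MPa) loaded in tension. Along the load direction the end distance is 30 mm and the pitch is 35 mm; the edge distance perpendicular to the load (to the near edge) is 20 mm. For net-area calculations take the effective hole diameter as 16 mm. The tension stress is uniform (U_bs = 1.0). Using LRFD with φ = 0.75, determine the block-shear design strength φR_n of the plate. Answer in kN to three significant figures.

Shear plane L_v = 30 + 4·35 = 170 mm; A_gv = 170 × 6 = 1020 mm².
A_nv = (170 − 4.5·16) × 6 = 588 mm².
A_nt = (20 − 0.5·16) × 6 = 72 mm².
0.6 F_u A_nv = 151.7 kN; 0.6 F_y A_gv = 183.6 kN → shear rupture governs the shear term.
R_n = 151.7 + 1.0 × 430 × 72 / 1000 = 182.7 kN.
Design strength φR_n = 0.75 × 182.7 = 137 kN.

137 kN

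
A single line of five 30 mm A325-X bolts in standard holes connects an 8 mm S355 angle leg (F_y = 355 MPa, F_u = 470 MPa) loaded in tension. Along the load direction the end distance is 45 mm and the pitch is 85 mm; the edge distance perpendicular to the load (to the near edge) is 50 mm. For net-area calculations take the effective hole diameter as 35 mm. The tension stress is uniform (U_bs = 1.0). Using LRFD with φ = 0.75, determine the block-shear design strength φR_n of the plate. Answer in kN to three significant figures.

Shear plane L_v = 45 + 4·85 = 385 mm; A_gv = 385 × 8 = 3080 mm².
A_nv = (385 − 4.5·35) × 8 = 1820 mm².
A_nt = (50 − 0.5·35) × 8 = 260 mm².
0.6 F_u A_nv = 513.2 kN; 0.6 F_y A_gv = 656 kN → shear rupture governs the shear term.
R_n = 513.2 + 1.0 × 470 × 260 / 1000 = 635.4 kN.
Design strength φR_n = 0.75 × 635.4 = 477 kN.

477 kN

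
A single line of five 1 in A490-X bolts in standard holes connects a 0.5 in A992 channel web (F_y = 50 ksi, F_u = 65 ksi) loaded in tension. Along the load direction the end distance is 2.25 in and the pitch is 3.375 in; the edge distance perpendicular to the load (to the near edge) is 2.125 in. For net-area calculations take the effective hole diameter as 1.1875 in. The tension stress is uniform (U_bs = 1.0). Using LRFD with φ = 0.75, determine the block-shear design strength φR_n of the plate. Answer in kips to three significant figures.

Shear plane L_v = 2.25 + 4·3.375 = 15.75 in; A_gv = 15.75 × 0.5 = 7.875 in².
A_nv = (15.75 − 4.5·1.1875) × 0.5 = 5.203 in².
A_nt = (2.125 − 0.5·1.1875) × 0.5 = 0.7656 in².
0.6 F_u A_nv = 202.9 kips; 0.6 F_y A_gv = 236.2 kips → shear rupture governs the shear term.
R_n = 202.9 + 1.0 × 65 × 0.7656 = 252.7 kips.
Design strength φR_n = 0.75 × 252.7 = 190 kips.

190 kips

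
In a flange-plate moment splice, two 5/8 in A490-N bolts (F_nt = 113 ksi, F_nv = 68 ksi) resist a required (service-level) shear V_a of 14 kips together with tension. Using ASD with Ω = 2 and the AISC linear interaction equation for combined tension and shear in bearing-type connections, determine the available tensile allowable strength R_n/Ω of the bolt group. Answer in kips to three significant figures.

21.8 kips

A_b = π·0.625²/4 = 0.3068 in²; f_rv = 14 / (2 × 0.3068) = 22.82 ksi.
F'_nt = 1.3 F_nt − (Ω F_nt / F_nv) f_rv = 1.3·113 − (2·113/68)·22.82 = 71.07 ksi, capped at F_nt → F'_nt = 71.07 ksi.
R_n = F'_nt · A_b · n = 71.07 × 0.3068 × 2 = 43.61 kips.
Allowable strength R_n/Ω = 43.61 / 2 = 21.8 kips.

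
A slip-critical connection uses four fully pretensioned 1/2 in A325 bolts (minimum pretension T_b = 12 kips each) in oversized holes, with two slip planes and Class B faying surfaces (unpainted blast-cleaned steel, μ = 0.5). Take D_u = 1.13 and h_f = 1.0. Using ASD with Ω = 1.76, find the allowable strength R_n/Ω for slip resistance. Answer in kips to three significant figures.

30.8 kips

R_n = μ · D_u · h_f · T_b · n_s · n_b = 0.5 × 1.13 × 1.0 × 12 × 2 × 4 = 54.24 kips.
Allowable strength R_n/Ω = 54.24 / 1.76 = 30.8 kips.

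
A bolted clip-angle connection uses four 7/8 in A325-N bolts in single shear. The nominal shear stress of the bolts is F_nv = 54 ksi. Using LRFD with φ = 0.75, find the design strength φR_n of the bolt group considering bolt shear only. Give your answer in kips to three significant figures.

97.4 kips

A_b = π × 0.875² / 4 = 0.6013 in².
R_n = F_nv · A_b · n · n_s = 54 × 0.6013 × 4 × 1 = 129.9 kips.
Design strength φR_n = 0.75 × 129.9 = 97.4 kips.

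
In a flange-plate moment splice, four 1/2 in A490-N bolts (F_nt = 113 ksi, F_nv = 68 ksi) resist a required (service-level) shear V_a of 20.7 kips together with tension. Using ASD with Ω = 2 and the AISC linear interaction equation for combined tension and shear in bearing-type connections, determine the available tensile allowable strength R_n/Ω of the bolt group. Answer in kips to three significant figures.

23.3 kips

A_b = π·0.5²/4 = 0.1963 in²; f_rv = 20.7 / (4 × 0.1963) = 26.36 ksi.
F'_nt = 1.3 F_nt − (Ω F_nt / F_nv) f_rv = 1.3·113 − (2·113/68)·26.36 = 59.3 ksi, capped at F_nt → F'_nt = 59.3 ksi.
R_n = F'_nt · A_b · n = 59.3 × 0.1963 × 4 = 46.58 kips.
Allowable strength R_n/Ω = 46.58 / 2 = 23.3 kips.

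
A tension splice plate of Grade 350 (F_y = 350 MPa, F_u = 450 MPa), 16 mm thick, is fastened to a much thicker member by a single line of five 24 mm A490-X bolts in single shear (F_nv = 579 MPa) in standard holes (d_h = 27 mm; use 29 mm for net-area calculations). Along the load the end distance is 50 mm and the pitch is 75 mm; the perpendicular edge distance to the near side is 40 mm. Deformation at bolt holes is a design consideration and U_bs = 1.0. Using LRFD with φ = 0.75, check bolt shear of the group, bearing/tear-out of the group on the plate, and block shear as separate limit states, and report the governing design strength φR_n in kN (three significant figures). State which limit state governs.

Bolt shear: A_b = π·24²/4 = 452.4 mm²; R_n = 579 × 452.4 × 5 × 1 / 1000 = 1310 kN → 0.75 × 1310 = 982 kN.
Bearing: edge l_c = 36.5, r_n = 315.4 kN; interior l_c = 48, r_n = 414.7 kN; R_n = 315.4 + 4·414.7 = 1974 kN → 1480 kN.
Block shear: A_gv = 5600, A_nv = 3512, A_nt = 408 mm²; R_n = min(0.6F_uA_nv, 0.6F_yA_gv) + U_bs·F_u·A_nt = 1132 kN → 849 kN.
Block shear governs: 849 kN.

849 kN (block shear governs)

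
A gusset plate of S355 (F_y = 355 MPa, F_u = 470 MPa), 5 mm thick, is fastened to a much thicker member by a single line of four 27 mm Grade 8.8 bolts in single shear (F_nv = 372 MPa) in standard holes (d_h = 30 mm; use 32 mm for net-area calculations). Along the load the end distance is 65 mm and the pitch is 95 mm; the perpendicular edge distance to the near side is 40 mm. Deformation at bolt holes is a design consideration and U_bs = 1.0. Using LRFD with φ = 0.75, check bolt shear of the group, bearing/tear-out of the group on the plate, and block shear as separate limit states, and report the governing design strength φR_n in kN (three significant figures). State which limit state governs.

Bolt shear: A_b = π·27²/4 = 572.6 mm²; R_n = 372 × 572.6 × 4 × 1 / 1000 = 852 kN → 0.75 × 852 = 639 kN.
Bearing: edge l_c = 50, r_n = 141 kN; interior l_c = 65, r_n = 152.3 kN; R_n = 141 + 3·152.3 = 597.8 kN → 448 kN.
Block shear: A_gv = 1750, A_nv = 1190, A_nt = 120 mm²; R_n = min(0.6F_uA_nv, 0.6F_yA_gv) + U_bs·F_u·A_nt = 392 kN → 294 kN.
Block shear governs: 294 kN.

294 kN (block shear governs)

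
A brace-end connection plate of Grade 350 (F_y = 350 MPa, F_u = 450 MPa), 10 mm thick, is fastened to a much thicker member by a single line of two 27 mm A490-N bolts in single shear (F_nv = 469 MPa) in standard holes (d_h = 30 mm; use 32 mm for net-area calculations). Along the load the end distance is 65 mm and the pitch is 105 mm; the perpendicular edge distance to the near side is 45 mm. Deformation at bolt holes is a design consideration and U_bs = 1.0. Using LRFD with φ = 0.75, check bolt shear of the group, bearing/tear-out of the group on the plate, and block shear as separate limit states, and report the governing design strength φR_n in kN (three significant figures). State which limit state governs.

345 kN (block shear governs)

Bolt shear: A_b = π·27²/4 = 572.6 mm²; R_n = 469 × 572.6 × 2 × 1 / 1000 = 537.1 kN → 0.75 × 537.1 = 403 kN.
Bearing: edge l_c = 50, r_n = 270 kN; interior l_c = 75, r_n = 291.6 kN; R_n = 270 + 1·291.6 = 561.6 kN → 421 kN.
Block shear: A_gv = 1700, A_nv = 1220, A_nt = 290 mm²; R_n = min(0.6F_uA_nv, 0.6F_yA_gv) + U_bs·F_u·A_nt = 459.9 kN → 345 kN.
Block shear governs: 345 kN.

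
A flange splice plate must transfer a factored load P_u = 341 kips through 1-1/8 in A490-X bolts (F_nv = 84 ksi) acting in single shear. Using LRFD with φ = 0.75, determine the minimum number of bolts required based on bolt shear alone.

6 bolts

A_b = π·1.125²/4 = 0.994 in².
Per-bolt design strength φR_n = 0.75 × 84 × 0.994 × 1 = 62.62 kips.
n ≥ 341 / 62.62 = 5.445 → use 6 bolts.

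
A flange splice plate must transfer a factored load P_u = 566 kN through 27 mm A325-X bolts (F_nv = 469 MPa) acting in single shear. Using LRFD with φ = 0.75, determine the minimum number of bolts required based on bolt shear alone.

A_b = π·27²/4 = 572.6 mm².
Per-bolt design strength φR_n = 0.75 × 469 × 572.6 × 1 / 1000 = 201.4 kN.
n ≥ 566 / 201.4 = 2.81 → use 3 bolts.

3 bolts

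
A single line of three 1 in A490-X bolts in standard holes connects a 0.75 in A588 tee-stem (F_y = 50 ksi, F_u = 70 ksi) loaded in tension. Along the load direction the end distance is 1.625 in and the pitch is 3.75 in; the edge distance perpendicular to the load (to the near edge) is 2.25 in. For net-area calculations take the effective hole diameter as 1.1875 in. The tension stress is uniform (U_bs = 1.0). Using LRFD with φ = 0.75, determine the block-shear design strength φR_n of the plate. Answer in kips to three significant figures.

211 kips

Shear plane L_v = 1.625 + 2·3.75 = 9.125 in; A_gv = 9.125 × 0.75 = 6.844 in².
A_nv = (9.125 − 2.5·1.1875) × 0.75 = 4.617 in².
A_nt = (2.25 − 0.5·1.1875) × 0.75 = 1.242 in².
0.6 F_u A_nv = 193.9 kips; 0.6 F_y A_gv = 205.3 kips → shear rupture governs the shear term.
R_n = 193.9 + 1.0 × 70 × 1.242 = 280.9 kips.
Design strength φR_n = 0.75 × 280.9 = 211 kips.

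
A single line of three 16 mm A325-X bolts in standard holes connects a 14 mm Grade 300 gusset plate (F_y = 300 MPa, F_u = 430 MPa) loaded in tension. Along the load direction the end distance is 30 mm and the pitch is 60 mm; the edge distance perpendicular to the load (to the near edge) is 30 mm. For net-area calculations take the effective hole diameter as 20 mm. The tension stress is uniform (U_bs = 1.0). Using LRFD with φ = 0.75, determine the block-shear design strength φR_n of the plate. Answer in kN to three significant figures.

Shear plane L_v = 30 + 2·60 = 150 mm; A_gv = 150 × 14 = 2100 mm².
A_nv = (150 − 2.5·20) × 14 = 1400 mm².
A_nt = (30 − 0.5·20) × 14 = 280 mm².
0.6 F_u A_nv = 361.2 kN; 0.6 F_y A_gv = 378 kN → shear rupture governs the shear term.
R_n = 361.2 + 1.0 × 430 × 280 / 1000 = 481.6 kN.
Design strength φR_n = 0.75 × 481.6 = 361 kN.

361 kN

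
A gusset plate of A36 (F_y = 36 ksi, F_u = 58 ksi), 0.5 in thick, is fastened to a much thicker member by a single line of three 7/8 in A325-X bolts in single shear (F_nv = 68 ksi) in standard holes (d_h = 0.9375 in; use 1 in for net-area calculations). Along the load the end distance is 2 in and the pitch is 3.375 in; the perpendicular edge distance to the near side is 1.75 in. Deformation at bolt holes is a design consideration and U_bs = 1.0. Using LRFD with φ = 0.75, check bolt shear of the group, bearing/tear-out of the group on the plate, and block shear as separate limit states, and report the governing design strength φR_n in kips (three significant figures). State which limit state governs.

92 kips (bolt shear governs)

Bolt shear: A_b = π·0.875²/4 = 0.6013 in²; R_n = 68 × 0.6013 × 3 × 1 = 122.7 kips → 0.75 × 122.7 = 92 kips.
Bearing: edge l_c = 1.531, r_n = 53.29 kips; interior l_c = 2.438, r_n = 60.9 kips; R_n = 53.29 + 2·60.9 = 175.1 kips → 131 kips.
Block shear: A_gv = 4.375, A_nv = 3.125, A_nt = 0.625 in²; R_n = min(0.6F_uA_nv, 0.6F_yA_gv) + U_bs·F_u·A_nt = 130.8 kips → 98.1 kips.
Bolt shear governs: 92 kips.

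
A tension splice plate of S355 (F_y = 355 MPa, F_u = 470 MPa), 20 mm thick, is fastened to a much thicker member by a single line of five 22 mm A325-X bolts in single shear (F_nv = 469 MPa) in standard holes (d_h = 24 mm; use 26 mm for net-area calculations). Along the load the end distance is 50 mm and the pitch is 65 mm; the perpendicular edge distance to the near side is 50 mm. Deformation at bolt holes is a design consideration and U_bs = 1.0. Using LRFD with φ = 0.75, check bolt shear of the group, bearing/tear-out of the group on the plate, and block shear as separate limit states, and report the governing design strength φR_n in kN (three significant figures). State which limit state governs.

Bolt shear: A_b = π·22²/4 = 380.1 mm²; R_n = 469 × 380.1 × 5 × 1 / 1000 = 891.4 kN → 0.75 × 891.4 = 669 kN.
Bearing: edge l_c = 38, r_n = 428.6 kN; interior l_c = 41, r_n = 462.5 kN; R_n = 428.6 + 4·462.5 = 2279 kN → 1710 kN.
Block shear: A_gv = 6200, A_nv = 3860, A_nt = 740 mm²; R_n = min(0.6F_uA_nv, 0.6F_yA_gv) + U_bs·F_u·A_nt = 1436 kN → 1080 kN.
Bolt shear governs: 669 kN.

669 kN (bolt shear governs)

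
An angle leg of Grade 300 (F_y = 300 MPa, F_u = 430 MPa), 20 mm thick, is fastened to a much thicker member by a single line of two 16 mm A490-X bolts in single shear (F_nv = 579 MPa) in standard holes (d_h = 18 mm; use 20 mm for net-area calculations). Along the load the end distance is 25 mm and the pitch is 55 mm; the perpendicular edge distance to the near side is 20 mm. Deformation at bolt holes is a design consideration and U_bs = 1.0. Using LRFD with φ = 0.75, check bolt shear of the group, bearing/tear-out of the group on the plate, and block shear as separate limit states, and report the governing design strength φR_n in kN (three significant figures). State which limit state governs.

175 kN (bolt shear governs)

Bolt shear: A_b = π·16²/4 = 201.1 mm²; R_n = 579 × 201.1 × 2 × 1 / 1000 = 232.8 kN → 0.75 × 232.8 = 175 kN.
Bearing: edge l_c = 16, r_n = 165.1 kN; interior l_c = 37, r_n = 330.2 kN; R_n = 165.1 + 1·330.2 = 495.4 kN → 372 kN.
Block shear: A_gv = 1600, A_nv = 1000, A_nt = 200 mm²; R_n = min(0.6F_uA_nv, 0.6F_yA_gv) + U_bs·F_u·A_nt = 344 kN → 258 kN.
Bolt shear governs: 175 kN.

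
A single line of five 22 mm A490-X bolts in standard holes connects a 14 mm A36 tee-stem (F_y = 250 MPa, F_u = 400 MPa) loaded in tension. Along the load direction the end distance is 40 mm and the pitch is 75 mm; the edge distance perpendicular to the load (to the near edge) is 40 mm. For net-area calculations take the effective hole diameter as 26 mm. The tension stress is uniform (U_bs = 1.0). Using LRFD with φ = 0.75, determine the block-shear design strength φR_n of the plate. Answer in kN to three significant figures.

Shear plane L_v = 40 + 4·75 = 340 mm; A_gv = 340 × 14 = 4760 mm².
A_nv = (340 − 4.5·26) × 14 = 3122 mm².
A_nt = (40 − 0.5·26) × 14 = 378 mm².
0.6 F_u A_nv = 749.3 kN; 0.6 F_y A_gv = 714 kN → shear yielding governs the shear term.
R_n = 714 + 1.0 × 400 × 378 / 1000 = 865.2 kN.
Design strength φR_n = 0.75 × 865.2 = 649 kN.

649 kN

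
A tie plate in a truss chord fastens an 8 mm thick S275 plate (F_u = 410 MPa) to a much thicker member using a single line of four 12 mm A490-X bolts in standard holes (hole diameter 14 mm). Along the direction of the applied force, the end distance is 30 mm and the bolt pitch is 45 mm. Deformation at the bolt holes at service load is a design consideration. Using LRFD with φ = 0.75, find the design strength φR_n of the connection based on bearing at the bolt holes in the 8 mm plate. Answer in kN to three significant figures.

Per bolt r_n = 1.2 l_c t F_u ≤ 2.4 d t F_u; upper limit = 2.4 × 12 × 8 × 410 / 1000 = 94.46 kN.
Edge bolt: l_c = 30 − 14/2 = 23 mm → 1.2 × 23 × 8 × 410 / 1000 = 90.53 → r_n = 90.53 kN.
Interior bolts: l_c = 45 − 14 = 31 mm → 1.2 × 31 × 8 × 410 / 1000 = 122 → r_n = 94.46 kN.
R_n = 1 × 90.53 + 3 × 94.46 = 373.9 kN.
Design strength φR_n = 0.75 × 373.9 = 280 kN.

280 kN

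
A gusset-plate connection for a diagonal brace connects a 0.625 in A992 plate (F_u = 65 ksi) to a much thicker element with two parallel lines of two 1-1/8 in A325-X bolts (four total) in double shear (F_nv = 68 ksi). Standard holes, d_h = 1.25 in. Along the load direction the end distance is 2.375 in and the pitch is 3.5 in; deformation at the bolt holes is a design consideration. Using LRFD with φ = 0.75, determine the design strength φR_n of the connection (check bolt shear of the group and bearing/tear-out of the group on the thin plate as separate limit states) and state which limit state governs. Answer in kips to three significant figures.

292 kips (bearing governs)

Bolt shear: A_b = π·1.125²/4 = 0.994 in²; R_n = 68 × 0.994 × 4 × 2 = 540.7 kips → 0.75 × 540.7 = 406 kips.
Bearing (1.2 l_c t F_u ≤ 2.4 d t F_u): upper limit = 2.4·1.125·0.625·65 = 109.7 kips.
  Edge l_c = 2.375 − 1.25/2 = 1.75 → r_n = 85.31 kips; interior l_c = 3.5 − 1.25 = 2.25 → r_n = 109.7 kips.
  R_n,bearing = 2·85.31 + 2·109.7 = 390 kips → 0.75 × 390 = 292 kips.
Bearing governs: 292 kips.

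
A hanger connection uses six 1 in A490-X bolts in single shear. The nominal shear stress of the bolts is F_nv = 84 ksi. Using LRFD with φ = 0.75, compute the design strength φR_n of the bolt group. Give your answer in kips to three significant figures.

A_b = π × 1² / 4 = 0.7854 in².
R_n = F_nv · A_b · n · n_s = 84 × 0.7854 × 6 × 1 = 395.8 kips.
Design strength φR_n = 0.75 × 395.8 = 297 kips.

297 kips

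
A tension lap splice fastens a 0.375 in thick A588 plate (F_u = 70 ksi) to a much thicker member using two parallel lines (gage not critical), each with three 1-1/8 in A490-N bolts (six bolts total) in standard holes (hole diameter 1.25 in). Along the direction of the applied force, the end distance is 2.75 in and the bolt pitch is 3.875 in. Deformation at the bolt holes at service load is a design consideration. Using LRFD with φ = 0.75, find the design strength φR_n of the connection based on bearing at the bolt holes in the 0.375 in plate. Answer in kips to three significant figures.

Per bolt r_n = 1.2 l_c t F_u ≤ 2.4 d t F_u; upper limit = 2.4 × 1.125 × 0.375 × 70 = 70.88 kips.
Edge bolt: l_c = 2.75 − 1.25/2 = 2.125 in → 1.2 × 2.125 × 0.375 × 70 = 66.94 → r_n = 66.94 kips.
Interior bolts: l_c = 3.875 − 1.25 = 2.625 in → 1.2 × 2.625 × 0.375 × 70 = 82.69 → r_n = 70.88 kips.
R_n = 2 × 66.94 + 4 × 70.88 = 417.4 kips.
Design strength φR_n = 0.75 × 417.4 = 313 kips.

313 kips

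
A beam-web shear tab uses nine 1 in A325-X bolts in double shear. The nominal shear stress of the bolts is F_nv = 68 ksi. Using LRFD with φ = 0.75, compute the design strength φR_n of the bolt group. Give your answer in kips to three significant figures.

A_b = π × 1² / 4 = 0.7854 in².
R_n = F_nv · A_b · n · n_s = 68 × 0.7854 × 9 × 2 = 961.3 kips.
Design strength φR_n = 0.75 × 961.3 = 721 kips.

721 kips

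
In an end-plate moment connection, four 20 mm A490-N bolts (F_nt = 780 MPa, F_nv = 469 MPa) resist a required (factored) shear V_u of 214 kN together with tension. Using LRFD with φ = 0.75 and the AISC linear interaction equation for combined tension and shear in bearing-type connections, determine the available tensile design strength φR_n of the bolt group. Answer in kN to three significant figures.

600 kN

A_b = π·20²/4 = 314.2 mm²; f_rv = 214 × 1000 / (4 × 314.2) = 170.3 MPa.
F'_nt = 1.3 F_nt − (F_nt / φF_nv) f_rv = 1.3·780 − (780/(0.75·469))·170.3 = 636.4 MPa, capped at F_nt → F'_nt = 636.4 MPa.
R_n = F'_nt · A_b · n = 636.4 × 314.2 × 4 / 1000 = 799.7 kN.
Design strength φR_n = 0.75 × 799.7 = 600 kN.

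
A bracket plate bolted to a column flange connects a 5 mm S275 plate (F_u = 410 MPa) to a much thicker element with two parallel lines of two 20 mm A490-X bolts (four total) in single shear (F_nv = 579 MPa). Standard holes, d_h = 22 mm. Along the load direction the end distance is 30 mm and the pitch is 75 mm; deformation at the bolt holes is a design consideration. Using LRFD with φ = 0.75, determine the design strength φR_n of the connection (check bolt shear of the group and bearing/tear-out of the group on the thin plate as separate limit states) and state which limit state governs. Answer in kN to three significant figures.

Bolt shear: A_b = π·20²/4 = 314.2 mm²; R_n = 579 × 314.2 × 4 × 1 / 1000 = 727.6 kN → 0.75 × 727.6 = 546 kN.
Bearing (1.2 l_c t F_u ≤ 2.4 d t F_u): upper limit = 2.4·20·5·410 / 1000 = 98.4 kN.
  Edge l_c = 30 − 22/2 = 19 → r_n = 46.74 kN; interior l_c = 75 − 22 = 53 → r_n = 98.4 kN.
  R_n,bearing = 2·46.74 + 2·98.4 = 290.3 kN → 0.75 × 290.3 = 218 kN.
Bearing governs: 218 kN.

218 kN (bearing governs)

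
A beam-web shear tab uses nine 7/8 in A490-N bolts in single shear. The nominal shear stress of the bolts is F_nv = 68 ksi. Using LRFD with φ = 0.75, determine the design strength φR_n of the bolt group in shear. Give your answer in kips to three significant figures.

276 kips

A_b = π × 0.875² / 4 = 0.6013 in².
R_n = F_nv · A_b · n · n_s = 68 × 0.6013 × 9 × 1 = 368 kips.
Design strength φR_n = 0.75 × 368 = 276 kips.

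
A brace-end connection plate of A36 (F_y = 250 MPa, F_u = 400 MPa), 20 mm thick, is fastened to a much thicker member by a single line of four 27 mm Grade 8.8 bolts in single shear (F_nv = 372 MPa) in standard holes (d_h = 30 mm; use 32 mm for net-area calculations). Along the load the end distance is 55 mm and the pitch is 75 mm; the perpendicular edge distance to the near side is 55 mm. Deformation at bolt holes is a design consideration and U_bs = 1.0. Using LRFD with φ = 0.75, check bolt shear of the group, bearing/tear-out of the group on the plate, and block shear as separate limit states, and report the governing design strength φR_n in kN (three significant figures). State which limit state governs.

639 kN (bolt shear governs)

Bolt shear: A_b = π·27²/4 = 572.6 mm²; R_n = 372 × 572.6 × 4 × 1 / 1000 = 852 kN → 0.75 × 852 = 639 kN.
Bearing: edge l_c = 40, r_n = 384 kN; interior l_c = 45, r_n = 432 kN; R_n = 384 + 3·432 = 1680 kN → 1260 kN.
Block shear: A_gv = 5600, A_nv = 3360, A_nt = 780 mm²; R_n = min(0.6F_uA_nv, 0.6F_yA_gv) + U_bs·F_u·A_nt = 1118 kN → 839 kN.
Bolt shear governs: 639 kN.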